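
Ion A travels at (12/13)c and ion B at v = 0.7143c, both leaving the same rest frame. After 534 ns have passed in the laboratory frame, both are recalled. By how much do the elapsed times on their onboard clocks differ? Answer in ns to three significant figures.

A: γ = 1/√(1 − (12/13)²) = 13/5 = 2.600; τ_A = 534/2.600 = 205.4 ns.
B: γ = 1/√(1 − 0.7143²) = 1/√0.4898 = 1.429; τ_B = 534/1.429 = 373.7 ns.

|τ_A − τ_B| = 168 ns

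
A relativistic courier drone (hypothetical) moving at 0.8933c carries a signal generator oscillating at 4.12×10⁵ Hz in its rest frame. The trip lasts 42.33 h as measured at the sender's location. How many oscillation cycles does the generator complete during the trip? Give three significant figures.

γ = 1/√(1 − 0.8933²) = 1/√0.2020 = 2.225
The oscillator's own cycle count is N = f × τ where τ is the proper time aboard the drone. τ = Δt/γ = 42.33/2.225 = 19.03 h = 6.849×10⁴ s.
N = 4.12×10⁵ × 6.849×10⁴ = 2.822×10¹⁰.

N = 2.82×10¹⁰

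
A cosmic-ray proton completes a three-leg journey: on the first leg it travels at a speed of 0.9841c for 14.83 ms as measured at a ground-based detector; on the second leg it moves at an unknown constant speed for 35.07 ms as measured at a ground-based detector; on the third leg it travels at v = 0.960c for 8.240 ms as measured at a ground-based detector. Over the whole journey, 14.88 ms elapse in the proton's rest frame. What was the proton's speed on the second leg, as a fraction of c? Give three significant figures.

β = 0.959

Leg 1: γ = 1/√(1 − 0.9841²) = 1/√0.03155 = 5.630; τ_1 = 14.83/5.630 = 2.634 ms.
Leg 2: speed unknown; τ_2 = 35.07/γ_2.
Leg 3: γ = 1/√(1 − 0.960²) = 1/√0.07840 = 3.571; τ_3 = 8.240/3.571 = 2.307 ms.
Total proper time: 2.634 + τ_2 + 2.307 = 14.88, so τ_2 = 14.88 − 4.941 = 9.939 ms.
γ_2 = 35.07/9.939 = 3.529; β = √(1 − 1/γ²) = √0.9197.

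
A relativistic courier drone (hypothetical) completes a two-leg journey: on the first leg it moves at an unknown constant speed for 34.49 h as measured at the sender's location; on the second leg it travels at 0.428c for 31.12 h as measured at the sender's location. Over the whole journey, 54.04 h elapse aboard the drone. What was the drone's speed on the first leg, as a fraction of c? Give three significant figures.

Leg 1: speed unknown; τ_1 = 34.49/γ_1.
Leg 2: γ = 1/√(1 − 0.428²) = 1/√0.8168 = 1.106; τ_2 = 31.12/1.106 = 28.13 h.
Total proper time: τ_1 + 28.13 = 54.04, so τ_1 = 54.04 − 28.13 = 25.91 h.
γ_1 = 34.49/25.91 = 1.331; β = √(1 − 1/γ²) = √0.4355.

β = 0.660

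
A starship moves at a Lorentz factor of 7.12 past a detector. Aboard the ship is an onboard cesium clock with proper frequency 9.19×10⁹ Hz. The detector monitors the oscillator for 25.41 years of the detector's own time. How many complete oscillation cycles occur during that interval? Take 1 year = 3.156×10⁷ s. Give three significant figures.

γ = 7.12
During 25.41 years of lab time, the oscillator's proper time advances by τ = Δt/γ = 25.41/7.120 = 3.569 years = 1.126×10⁸ s.
N = f × τ = 9.19×10⁹ × 1.126×10⁸ = 1.035×10¹⁸.

N = 1.04×10¹⁸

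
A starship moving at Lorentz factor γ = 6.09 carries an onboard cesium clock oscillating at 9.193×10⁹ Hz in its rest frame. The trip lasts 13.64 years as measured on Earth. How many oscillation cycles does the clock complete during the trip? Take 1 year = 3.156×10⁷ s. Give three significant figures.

γ = 6.09
The oscillator's own cycle count is N = f × τ where τ is the proper time on the ship. τ = Δt/γ = 13.64/6.090 = 2.240 years = 7.069×10⁷ s.
N = 9.193×10⁹ × 7.069×10⁷ = 6.498×10¹⁷.

N = 6.50×10¹⁷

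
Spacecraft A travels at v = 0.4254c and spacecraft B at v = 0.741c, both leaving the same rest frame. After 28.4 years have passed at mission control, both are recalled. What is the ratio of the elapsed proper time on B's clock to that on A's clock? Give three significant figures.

τ_B/τ_A = 0.742

A: γ = 1/√(1 − 0.4254²) = 1/√0.8190 = 1.105. B: γ = 1/√(1 − 0.741²) = 1/√0.4509 = 1.489.
τ_A/τ_B = γ_B/γ_A = 1.489/1.105 = 1.348, so τ_B/τ_A = 0.7420.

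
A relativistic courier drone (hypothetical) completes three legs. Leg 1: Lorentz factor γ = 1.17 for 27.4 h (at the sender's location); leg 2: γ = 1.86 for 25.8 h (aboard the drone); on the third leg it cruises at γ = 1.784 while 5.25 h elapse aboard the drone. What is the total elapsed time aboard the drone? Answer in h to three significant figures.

Leg 1: γ = 1.17; τ_1 = 27.4/1.170 = 23.42 h.
Leg 2: 25.8 h is already measured aboard the drone.
Leg 3: 5.25 h is already measured aboard the drone.
Total: 23.42 + 25.80 + 5.250 h.

τ = 54.5 h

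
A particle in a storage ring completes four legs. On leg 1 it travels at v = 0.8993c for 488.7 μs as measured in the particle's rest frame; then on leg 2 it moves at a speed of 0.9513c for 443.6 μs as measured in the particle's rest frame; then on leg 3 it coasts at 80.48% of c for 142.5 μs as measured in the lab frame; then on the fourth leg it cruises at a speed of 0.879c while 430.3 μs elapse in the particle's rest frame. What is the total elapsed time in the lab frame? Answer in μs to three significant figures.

Leg 1: γ = 1/√(1 − 0.8993²) = 1/√0.1913 = 2.287; Δt_1 = 2.287 × 488.7 = 1117 μs.
Leg 2: γ = 1/√(1 − 0.9513²) = 1/√0.09503 = 3.244; Δt_2 = 3.244 × 443.6 = 1439 μs.
Leg 3: 142.5 μs is already measured in the lab frame.
Leg 4: γ = 1/√(1 − 0.879²) = 1/√0.2274 = 2.097; Δt_4 = 2.097 × 430.3 = 902.4 μs.
Total: 1117 + 1439 + 142.5 + 902.4 μs.

Δt = 3600 μs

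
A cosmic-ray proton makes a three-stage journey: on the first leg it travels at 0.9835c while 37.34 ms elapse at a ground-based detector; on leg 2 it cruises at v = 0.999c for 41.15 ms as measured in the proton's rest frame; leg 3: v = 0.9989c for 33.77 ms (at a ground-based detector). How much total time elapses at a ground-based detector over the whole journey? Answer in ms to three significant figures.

Δt = 991 ms

Leg 1: 37.34 ms is already measured at a ground-based detector.
Leg 2: γ = 1/√(1 − 0.999²) = 1/√0.001999 = 22.37; Δt_2 = 22.37 × 41.15 = 920.4 ms.
Leg 3: 33.77 ms is already measured at a ground-based detector.
Total: 37.34 + 920.4 + 33.77 ms.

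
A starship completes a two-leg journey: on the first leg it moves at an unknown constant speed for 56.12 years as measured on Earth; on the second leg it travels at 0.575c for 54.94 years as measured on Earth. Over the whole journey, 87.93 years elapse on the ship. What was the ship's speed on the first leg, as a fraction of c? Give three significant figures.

β = 0.643

Leg 1: speed unknown; τ_1 = 56.12/γ_1.
Leg 2: γ = 1/√(1 − 0.575²) = 1/√0.6694 = 1.222; τ_2 = 54.94/1.222 = 44.95 years.
Total proper time: τ_1 + 44.95 = 87.93, so τ_1 = 87.93 − 44.95 = 42.98 years.
γ_1 = 56.12/42.98 = 1.306; β = √(1 − 1/γ²) = √0.4134.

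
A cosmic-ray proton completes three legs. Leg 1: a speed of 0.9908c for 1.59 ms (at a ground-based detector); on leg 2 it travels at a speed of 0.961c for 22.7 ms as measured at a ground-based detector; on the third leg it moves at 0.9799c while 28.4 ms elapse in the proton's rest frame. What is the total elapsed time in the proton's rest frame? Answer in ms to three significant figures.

Leg 1: γ = 1/√(1 − 0.9908²) = 1/√0.01832 = 7.389; τ_1 = 1.59/7.389 = 0.2152 ms.
Leg 2: γ = 1/√(1 − 0.961²) = 1/√0.07648 = 3.616; τ_2 = 22.7/3.616 = 6.278 ms.
Leg 3: 28.4 ms is already measured in the proton's rest frame.
Total: 0.2152 + 6.278 + 28.40 ms.

τ = 34.9 ms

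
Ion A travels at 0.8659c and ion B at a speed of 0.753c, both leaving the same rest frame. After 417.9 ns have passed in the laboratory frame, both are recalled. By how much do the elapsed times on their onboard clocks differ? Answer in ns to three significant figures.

|τ_A − τ_B| = 65.9 ns

A: γ = 1/√(1 − 0.8659²) = 1/√0.2502 = 1.999; τ_A = 417.9/1.999 = 209.0 ns.
B: γ = 1/√(1 − 0.753²) = 1/√0.4330 = 1.520; τ_B = 417.9/1.520 = 275.0 ns.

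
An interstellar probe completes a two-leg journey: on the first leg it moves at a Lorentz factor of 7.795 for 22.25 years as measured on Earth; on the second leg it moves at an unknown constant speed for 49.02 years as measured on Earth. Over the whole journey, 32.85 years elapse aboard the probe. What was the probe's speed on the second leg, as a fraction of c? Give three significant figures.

β = 0.791

Leg 1: γ = 7.795; τ_1 = 22.25/7.795 = 2.854 years.
Leg 2: speed unknown; τ_2 = 49.02/γ_2.
Total proper time: 2.854 + τ_2 = 32.85, so τ_2 = 32.85 − 2.854 = 30.00 years.
γ_2 = 49.02/30.00 = 1.634; β = √(1 − 1/γ²) = √0.6256.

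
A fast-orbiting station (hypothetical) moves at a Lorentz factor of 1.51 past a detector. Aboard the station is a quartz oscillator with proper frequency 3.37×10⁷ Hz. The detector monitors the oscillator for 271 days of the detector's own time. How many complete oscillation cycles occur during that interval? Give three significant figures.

N = 5.23×10¹⁴

γ = 1.51
During 271 days of lab time, the oscillator's proper time advances by τ = Δt/γ = 271/1.510 = 179.5 days = 1.551×10⁷ s.
N = f × τ = 3.37×10⁷ × 1.551×10⁷ = 5.226×10¹⁴.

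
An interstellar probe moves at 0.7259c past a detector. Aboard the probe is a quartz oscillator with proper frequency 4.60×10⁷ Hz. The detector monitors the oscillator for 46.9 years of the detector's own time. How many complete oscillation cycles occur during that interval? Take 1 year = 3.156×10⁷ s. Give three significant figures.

N = 4.68×10¹⁶

γ = 1/√(1 − 0.7259²) = 1/√0.4731 = 1.454
During 46.9 years of lab time, the oscillator's proper time advances by τ = Δt/γ = 46.9/1.454 = 32.26 years = 1.018×10⁹ s.
N = f × τ = 4.60×10⁷ × 1.018×10⁹ = 4.683×10¹⁶.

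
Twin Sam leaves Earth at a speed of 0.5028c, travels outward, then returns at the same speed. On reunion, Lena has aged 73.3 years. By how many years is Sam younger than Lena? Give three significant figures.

Δt − τ = 9.94 years

γ = 1/√(1 − 0.5028²) = 1/√0.7472 = 1.157
Sam's elapsed proper time: τ = 73.3/1.157 = 63.36 years.
Age gap = Δt − τ = 73.3 − 63.36 years.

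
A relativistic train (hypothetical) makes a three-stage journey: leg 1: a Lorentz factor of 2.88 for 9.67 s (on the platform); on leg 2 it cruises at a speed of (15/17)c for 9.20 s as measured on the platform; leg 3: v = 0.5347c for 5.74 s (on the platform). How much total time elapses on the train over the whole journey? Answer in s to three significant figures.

Leg 1: γ = 2.88; τ_1 = 9.67/2.880 = 3.358 s.
Leg 2: γ = 1/√(1 − (15/17)²) = 17/8 = 2.125; τ_2 = 9.20/2.125 = 4.329 s.
Leg 3: γ = 1/√(1 − 0.5347²) = 1/√0.7141 = 1.183; τ_3 = 5.74/1.183 = 4.851 s.
Total: 3.358 + 4.329 + 4.851 s.

τ = 12.5 s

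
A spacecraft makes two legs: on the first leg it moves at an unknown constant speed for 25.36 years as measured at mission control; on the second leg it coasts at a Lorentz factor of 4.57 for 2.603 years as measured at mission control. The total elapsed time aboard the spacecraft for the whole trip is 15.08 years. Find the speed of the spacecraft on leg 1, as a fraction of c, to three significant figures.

Leg 1: speed unknown; τ_1 = 25.36/γ_1.
Leg 2: γ = 4.57; τ_2 = 2.603/4.570 = 0.5696 years.
Total proper time: τ_1 + 0.5696 = 15.08, so τ_1 = 15.08 − 0.5696 = 14.51 years.
γ_1 = 25.36/14.51 = 1.748; β = √(1 − 1/γ²) = √0.6726.

β = 0.820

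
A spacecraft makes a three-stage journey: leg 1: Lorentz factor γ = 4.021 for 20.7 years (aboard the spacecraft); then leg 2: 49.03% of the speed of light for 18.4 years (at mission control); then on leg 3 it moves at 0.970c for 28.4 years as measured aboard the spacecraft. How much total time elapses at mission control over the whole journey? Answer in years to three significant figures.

Leg 1: γ = 4.021; Δt_1 = 4.021 × 20.7 = 83.23 years.
Leg 2: 18.4 years is already measured at mission control.
Leg 3: γ = 1/√(1 − 0.970²) = 1/√0.05910 = 4.113; Δt_3 = 4.113 × 28.4 = 116.8 years.
Total: 83.23 + 18.40 + 116.8 years.

Δt = 218 years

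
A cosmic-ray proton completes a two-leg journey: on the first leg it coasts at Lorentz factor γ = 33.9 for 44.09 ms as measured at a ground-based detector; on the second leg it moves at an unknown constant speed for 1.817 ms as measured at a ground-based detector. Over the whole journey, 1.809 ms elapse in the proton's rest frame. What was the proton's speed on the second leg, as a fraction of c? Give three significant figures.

β = 0.960

Leg 1: γ = 33.9; τ_1 = 44.09/33.90 = 1.301 ms.
Leg 2: speed unknown; τ_2 = 1.817/γ_2.
Total proper time: 1.301 + τ_2 = 1.809, so τ_2 = 1.809 − 1.301 = 0.5084 ms.
γ_2 = 1.817/0.5084 = 3.574; β = √(1 − 1/γ²) = √0.9217.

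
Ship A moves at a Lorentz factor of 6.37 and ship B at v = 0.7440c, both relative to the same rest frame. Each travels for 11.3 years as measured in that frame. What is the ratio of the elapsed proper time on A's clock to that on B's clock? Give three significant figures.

τ_A/τ_B = 0.235

A: γ = 6.37. B: γ = 1/√(1 − 0.7440²) = 1/√0.4465 = 1.497.
τ_A/τ_B = γ_B/γ_A = 1.497/6.370 = 0.2349, so τ_A/τ_B = 0.2349.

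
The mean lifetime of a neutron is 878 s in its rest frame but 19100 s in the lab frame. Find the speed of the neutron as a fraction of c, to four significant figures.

γ = Δt/τ₀ = 19100/878 = 21.75
β = √(1 − 1/γ²) = √(1 − 0.002113) = √0.9979

β = 0.9989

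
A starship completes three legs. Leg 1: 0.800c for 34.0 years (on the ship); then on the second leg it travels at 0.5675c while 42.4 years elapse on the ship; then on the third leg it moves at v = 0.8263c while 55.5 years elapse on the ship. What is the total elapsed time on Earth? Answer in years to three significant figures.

Δt = 207 years

Leg 1: γ = 1/√(1 − 0.800²) = 5/3 ≈ 1.667; Δt_1 = 1.667 × 34.0 = 56.67 years.
Leg 2: γ = 1/√(1 − 0.5675²) = 1/√0.6779 = 1.215; Δt_2 = 1.215 × 42.4 = 51.50 years.
Leg 3: γ = 1/√(1 − 0.8263²) = 1/√0.3172 = 1.775; Δt_3 = 1.775 × 55.5 = 98.54 years.
Total: 56.67 + 51.50 + 98.54 years.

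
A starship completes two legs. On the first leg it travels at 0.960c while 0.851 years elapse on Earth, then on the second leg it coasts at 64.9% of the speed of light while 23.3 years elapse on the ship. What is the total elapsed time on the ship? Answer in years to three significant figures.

Leg 1: γ = 1/√(1 − 0.960²) = 25/7 ≈ 3.571; τ_1 = 0.851/3.571 = 0.2383 years.
Leg 2: 23.3 years is already measured on the ship.
Total: 0.2383 + 23.30 years.

τ = 23.5 years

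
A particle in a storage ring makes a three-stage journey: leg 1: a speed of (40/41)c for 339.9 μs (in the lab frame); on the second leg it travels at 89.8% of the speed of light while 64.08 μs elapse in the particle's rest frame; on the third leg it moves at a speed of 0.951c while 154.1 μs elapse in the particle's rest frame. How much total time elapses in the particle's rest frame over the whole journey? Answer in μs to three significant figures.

Leg 1: γ = 1/√(1 − (40/41)²) = 41/9 ≈ 4.556; τ_1 = 339.9/4.556 = 74.61 μs.
Leg 2: 64.08 μs is already measured in the particle's rest frame.
Leg 3: 154.1 μs is already measured in the particle's rest frame.
Total: 74.61 + 64.08 + 154.1 μs.

τ = 293 μs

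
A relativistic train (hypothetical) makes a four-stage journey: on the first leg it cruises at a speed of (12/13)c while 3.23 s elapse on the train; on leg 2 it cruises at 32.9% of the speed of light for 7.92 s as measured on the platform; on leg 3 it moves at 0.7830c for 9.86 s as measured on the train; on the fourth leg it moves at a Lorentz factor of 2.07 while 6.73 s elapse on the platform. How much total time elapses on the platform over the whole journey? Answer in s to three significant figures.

Δt = 38.9 s

Leg 1: γ = 1/√(1 − (12/13)²) = 13/5 = 2.600; Δt_1 = 2.600 × 3.23 = 8.398 s.
Leg 2: 7.92 s is already measured on the platform.
Leg 3: γ = 1/√(1 − 0.7830²) = 1/√0.3869 = 1.608; Δt_3 = 1.608 × 9.86 = 15.85 s.
Leg 4: 6.73 s is already measured on the platform.
Total: 8.398 + 7.920 + 15.85 + 6.730 s.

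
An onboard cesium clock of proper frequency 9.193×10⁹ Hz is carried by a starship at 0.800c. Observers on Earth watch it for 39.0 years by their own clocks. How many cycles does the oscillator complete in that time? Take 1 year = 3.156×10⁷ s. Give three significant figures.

N = 6.79×10¹⁸

γ = 1/√(1 − 0.800²) = 5/3 ≈ 1.667
During 39.0 years of lab time, the oscillator's proper time advances by τ = Δt/γ = 39.0/1.667 = 23.40 years = 7.385×10⁸ s.
N = f × τ = 9.193×10⁹ × 7.385×10⁸ = 6.789×10¹⁸.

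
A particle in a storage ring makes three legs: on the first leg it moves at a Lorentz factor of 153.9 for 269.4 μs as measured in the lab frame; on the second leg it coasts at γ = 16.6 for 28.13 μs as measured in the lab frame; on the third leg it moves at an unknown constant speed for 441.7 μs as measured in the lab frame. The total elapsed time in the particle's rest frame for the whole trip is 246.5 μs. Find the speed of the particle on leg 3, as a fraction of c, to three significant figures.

β = 0.835

Leg 1: γ = 153.9; τ_1 = 269.4/153.9 = 1.750 μs.
Leg 2: γ = 16.6; τ_2 = 28.13/16.60 = 1.695 μs.
Leg 3: speed unknown; τ_3 = 441.7/γ_3.
Total proper time: 1.750 + 1.695 + τ_3 = 246.5, so τ_3 = 246.5 − 3.445 = 243.1 μs.
γ_3 = 441.7/243.1 = 1.817; β = √(1 − 1/γ²) = √0.6972.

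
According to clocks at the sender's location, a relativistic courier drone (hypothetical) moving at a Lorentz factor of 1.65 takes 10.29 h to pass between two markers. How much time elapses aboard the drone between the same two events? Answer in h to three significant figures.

τ = 6.24 h

γ = 1.65
The interval measured at the sender's location is the dilated one; the clock aboard the drone measures the proper time τ = Δt/γ = 10.29/1.650 h.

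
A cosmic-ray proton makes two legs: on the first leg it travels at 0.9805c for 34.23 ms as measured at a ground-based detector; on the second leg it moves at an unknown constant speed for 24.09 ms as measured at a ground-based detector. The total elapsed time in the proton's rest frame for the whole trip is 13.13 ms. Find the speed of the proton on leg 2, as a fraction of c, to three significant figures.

Leg 1: γ = 1/√(1 − 0.9805²) = 1/√0.03862 = 5.089; τ_1 = 34.23/5.089 = 6.727 ms.
Leg 2: speed unknown; τ_2 = 24.09/γ_2.
Total proper time: 6.727 + τ_2 = 13.13, so τ_2 = 13.13 − 6.727 = 6.403 ms.
γ_2 = 24.09/6.403 = 3.762; β = √(1 − 1/γ²) = √0.9293.

β = 0.964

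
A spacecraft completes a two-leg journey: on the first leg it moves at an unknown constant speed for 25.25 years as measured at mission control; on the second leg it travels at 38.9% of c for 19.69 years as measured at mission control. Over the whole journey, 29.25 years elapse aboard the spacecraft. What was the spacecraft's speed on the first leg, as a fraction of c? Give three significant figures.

β = 0.898

Leg 1: speed unknown; τ_1 = 25.25/γ_1.
Leg 2: β = 0.389; γ = 1/√(1 − 0.389²) = 1/√0.8487 = 1.085; τ_2 = 19.69/1.085 = 18.14 years.
Total proper time: τ_1 + 18.14 = 29.25, so τ_1 = 29.25 − 18.14 = 11.11 years.
γ_1 = 25.25/11.11 = 2.273; β = √(1 − 1/γ²) = √0.8064.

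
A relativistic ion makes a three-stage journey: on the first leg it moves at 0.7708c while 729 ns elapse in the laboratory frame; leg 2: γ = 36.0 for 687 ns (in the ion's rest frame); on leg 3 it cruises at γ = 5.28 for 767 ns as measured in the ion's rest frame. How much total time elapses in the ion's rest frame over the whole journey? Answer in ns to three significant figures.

Leg 1: γ = 1/√(1 − 0.7708²) = 1/√0.4059 = 1.570; τ_1 = 729/1.570 = 464.4 ns.
Leg 2: 687 ns is already measured in the ion's rest frame.
Leg 3: 767 ns is already measured in the ion's rest frame.
Total: 464.4 + 687.0 + 767.0 ns.

τ = 1920 ns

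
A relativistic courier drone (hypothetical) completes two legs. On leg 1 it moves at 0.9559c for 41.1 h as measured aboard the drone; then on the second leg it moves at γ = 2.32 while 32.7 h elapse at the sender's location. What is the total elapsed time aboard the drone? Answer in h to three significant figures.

Leg 1: 41.1 h is already measured aboard the drone.
Leg 2: γ = 2.32; τ_2 = 32.7/2.320 = 14.09 h.
Total: 41.10 + 14.09 h.

τ = 55.2 h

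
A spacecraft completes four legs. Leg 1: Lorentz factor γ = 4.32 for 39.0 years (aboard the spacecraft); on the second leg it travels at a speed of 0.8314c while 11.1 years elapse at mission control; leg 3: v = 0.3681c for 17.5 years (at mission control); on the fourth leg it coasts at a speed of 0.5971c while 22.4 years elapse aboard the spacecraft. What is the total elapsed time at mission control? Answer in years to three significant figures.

Δt = 225 years

Leg 1: γ = 4.32; Δt_1 = 4.320 × 39.0 = 168.5 years.
Leg 2: 11.1 years is already measured at mission control.
Leg 3: 17.5 years is already measured at mission control.
Leg 4: γ = 1/√(1 − 0.5971²) = 1/√0.6435 = 1.247; Δt_4 = 1.247 × 22.4 = 27.92 years.
Total: 168.5 + 11.10 + 17.50 + 27.92 years.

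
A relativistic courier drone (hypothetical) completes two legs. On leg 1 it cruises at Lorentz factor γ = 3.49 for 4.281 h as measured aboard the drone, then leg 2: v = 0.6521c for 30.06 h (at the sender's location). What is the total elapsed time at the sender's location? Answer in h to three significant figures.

Δt = 45.0 h

Leg 1: γ = 3.49; Δt_1 = 3.490 × 4.281 = 14.94 h.
Leg 2: 30.06 h is already measured at the sender's location.
Total: 14.94 + 30.06 h.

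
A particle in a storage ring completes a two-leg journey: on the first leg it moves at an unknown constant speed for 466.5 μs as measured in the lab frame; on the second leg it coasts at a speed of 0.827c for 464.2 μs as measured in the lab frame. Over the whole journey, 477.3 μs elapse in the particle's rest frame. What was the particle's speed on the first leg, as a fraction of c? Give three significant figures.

β = 0.886

Leg 1: speed unknown; τ_1 = 466.5/γ_1.
Leg 2: γ = 1/√(1 − 0.827²) = 1/√0.3161 = 1.779; τ_2 = 464.2/1.779 = 261.0 μs.
Total proper time: τ_1 + 261.0 = 477.3, so τ_1 = 477.3 − 261.0 = 216.3 μs.
γ_1 = 466.5/216.3 = 2.156; β = √(1 − 1/γ²) = √0.7850.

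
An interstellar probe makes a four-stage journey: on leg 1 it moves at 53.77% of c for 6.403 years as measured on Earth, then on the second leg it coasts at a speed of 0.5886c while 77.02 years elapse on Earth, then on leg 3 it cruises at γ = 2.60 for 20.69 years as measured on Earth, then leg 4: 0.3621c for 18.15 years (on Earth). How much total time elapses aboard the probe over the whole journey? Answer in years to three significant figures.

Leg 1: β = 0.5377; γ = 1/√(1 − 0.5377²) = 1/√0.7109 = 1.186; τ_1 = 6.403/1.186 = 5.399 years.
Leg 2: γ = 1/√(1 − 0.5886²) = 1/√0.6536 = 1.237; τ_2 = 77.02/1.237 = 62.26 years.
Leg 3: γ = 2.60; τ_3 = 20.69/2.600 = 7.958 years.
Leg 4: γ = 1/√(1 − 0.3621²) = 1/√0.8689 = 1.073; τ_4 = 18.15/1.073 = 16.92 years.
Total: 5.399 + 62.26 + 7.958 + 16.92 years.

τ = 92.5 years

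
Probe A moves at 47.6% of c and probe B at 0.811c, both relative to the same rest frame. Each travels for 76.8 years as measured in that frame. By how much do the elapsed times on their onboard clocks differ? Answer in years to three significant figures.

A: β = 0.476; γ = 1/√(1 − 0.476²) = 1/√0.7734 = 1.137; τ_A = 76.8/1.137 = 67.54 years.
B: γ = 1/√(1 − 0.811²) = 1/√0.3423 = 1.709; τ_B = 76.8/1.709 = 44.93 years.

|τ_A − τ_B| = 22.6 years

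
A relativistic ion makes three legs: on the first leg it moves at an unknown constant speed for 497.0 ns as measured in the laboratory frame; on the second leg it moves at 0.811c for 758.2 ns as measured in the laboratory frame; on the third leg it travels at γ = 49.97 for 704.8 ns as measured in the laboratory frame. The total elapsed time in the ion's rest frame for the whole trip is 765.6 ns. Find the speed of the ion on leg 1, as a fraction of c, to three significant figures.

β = 0.785

Leg 1: speed unknown; τ_1 = 497.0/γ_1.
Leg 2: γ = 1/√(1 − 0.811²) = 1/√0.3423 = 1.709; τ_2 = 758.2/1.709 = 443.6 ns.
Leg 3: γ = 49.97; τ_3 = 704.8/49.97 = 14.10 ns.
Total proper time: τ_1 + 443.6 + 14.10 = 765.6, so τ_1 = 765.6 − 457.7 = 307.9 ns.
γ_1 = 497.0/307.9 = 1.614; β = √(1 − 1/γ²) = √0.6162.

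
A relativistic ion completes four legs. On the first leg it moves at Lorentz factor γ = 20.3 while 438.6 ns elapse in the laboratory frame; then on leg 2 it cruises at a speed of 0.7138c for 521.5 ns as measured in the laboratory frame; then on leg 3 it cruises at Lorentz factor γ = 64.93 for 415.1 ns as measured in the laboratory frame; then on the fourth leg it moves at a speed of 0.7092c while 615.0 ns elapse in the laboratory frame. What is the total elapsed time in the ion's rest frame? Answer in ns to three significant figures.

τ = 827 ns

Leg 1: γ = 20.3; τ_1 = 438.6/20.30 = 21.61 ns.
Leg 2: γ = 1/√(1 − 0.7138²) = 1/√0.4905 = 1.428; τ_2 = 521.5/1.428 = 365.2 ns.
Leg 3: γ = 64.93; τ_3 = 415.1/64.93 = 6.393 ns.
Leg 4: γ = 1/√(1 − 0.7092²) = 1/√0.4970 = 1.418; τ_4 = 615.0/1.418 = 433.6 ns.
Total: 21.61 + 365.2 + 6.393 + 433.6 ns.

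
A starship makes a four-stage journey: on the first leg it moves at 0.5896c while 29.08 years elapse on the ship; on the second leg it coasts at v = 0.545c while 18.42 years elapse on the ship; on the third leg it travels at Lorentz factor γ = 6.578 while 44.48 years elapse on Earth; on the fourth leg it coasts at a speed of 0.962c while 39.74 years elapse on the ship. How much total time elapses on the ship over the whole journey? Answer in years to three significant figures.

Leg 1: 29.08 years is already measured on the ship.
Leg 2: 18.42 years is already measured on the ship.
Leg 3: γ = 6.578; τ_3 = 44.48/6.578 = 6.762 years.
Leg 4: 39.74 years is already measured on the ship.
Total: 29.08 + 18.42 + 6.762 + 39.74 years.

τ = 94.0 years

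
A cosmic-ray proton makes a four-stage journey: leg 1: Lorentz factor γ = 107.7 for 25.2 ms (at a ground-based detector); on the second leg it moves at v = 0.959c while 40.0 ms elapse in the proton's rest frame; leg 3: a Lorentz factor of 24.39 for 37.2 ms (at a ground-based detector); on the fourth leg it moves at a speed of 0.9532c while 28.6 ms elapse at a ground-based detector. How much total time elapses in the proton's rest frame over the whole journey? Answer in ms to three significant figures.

τ = 50.4 ms

Leg 1: γ = 107.7; τ_1 = 25.2/107.7 = 0.2340 ms.
Leg 2: 40.0 ms is already measured in the proton's rest frame.
Leg 3: γ = 24.39; τ_3 = 37.2/24.39 = 1.525 ms.
Leg 4: γ = 1/√(1 − 0.9532²) = 1/√0.09141 = 3.308; τ_4 = 28.6/3.308 = 8.647 ms.
Total: 0.2340 + 40.00 + 1.525 + 8.647 ms.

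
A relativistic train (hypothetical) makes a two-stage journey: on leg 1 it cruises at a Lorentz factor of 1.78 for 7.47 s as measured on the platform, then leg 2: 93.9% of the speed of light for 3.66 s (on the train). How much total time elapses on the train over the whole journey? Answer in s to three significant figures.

τ = 7.86 s

Leg 1: γ = 1.78; τ_1 = 7.47/1.780 = 4.197 s.
Leg 2: 3.66 s is already measured on the train.
Total: 4.197 + 3.660 s.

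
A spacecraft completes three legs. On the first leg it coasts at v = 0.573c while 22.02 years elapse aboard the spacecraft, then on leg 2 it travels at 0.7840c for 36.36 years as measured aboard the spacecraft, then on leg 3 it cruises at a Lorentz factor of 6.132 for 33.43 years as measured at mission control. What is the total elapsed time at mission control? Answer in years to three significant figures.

Δt = 119 years

Leg 1: γ = 1/√(1 − 0.573²) = 1/√0.6717 = 1.220; Δt_1 = 1.220 × 22.02 = 26.87 years.
Leg 2: γ = 1/√(1 − 0.7840²) = 1/√0.3853 = 1.611; Δt_2 = 1.611 × 36.36 = 58.57 years.
Leg 3: 33.43 years is already measured at mission control.
Total: 26.87 + 58.57 + 33.43 years.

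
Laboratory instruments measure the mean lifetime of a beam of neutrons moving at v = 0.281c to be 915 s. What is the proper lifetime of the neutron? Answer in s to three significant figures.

γ = 1/√(1 − 0.281²) = 1/√0.9210 = 1.042
The lab-frame lifetime is the dilated interval; the proper lifetime is τ₀ = Δt/γ = 915/1.042 s.

τ₀ = 878 s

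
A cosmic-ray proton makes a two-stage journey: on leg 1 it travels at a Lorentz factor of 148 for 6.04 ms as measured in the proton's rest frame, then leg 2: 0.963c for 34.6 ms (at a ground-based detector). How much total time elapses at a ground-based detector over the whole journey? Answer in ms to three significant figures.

Leg 1: γ = 148; Δt_1 = 148.0 × 6.04 = 893.9 ms.
Leg 2: 34.6 ms is already measured at a ground-based detector.
Total: 893.9 + 34.60 ms.

Δt = 929 ms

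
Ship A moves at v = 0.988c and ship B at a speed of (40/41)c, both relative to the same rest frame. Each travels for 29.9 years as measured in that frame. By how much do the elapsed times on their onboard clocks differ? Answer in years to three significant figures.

A: γ = 1/√(1 − 0.988²) = 1/√0.02386 = 6.474; τ_A = 29.9/6.474 = 4.618 years.
B: γ = 1/√(1 − (40/41)²) = 41/9 ≈ 4.556; τ_B = 29.9/4.556 = 6.563 years.

|τ_A − τ_B| = 1.95 years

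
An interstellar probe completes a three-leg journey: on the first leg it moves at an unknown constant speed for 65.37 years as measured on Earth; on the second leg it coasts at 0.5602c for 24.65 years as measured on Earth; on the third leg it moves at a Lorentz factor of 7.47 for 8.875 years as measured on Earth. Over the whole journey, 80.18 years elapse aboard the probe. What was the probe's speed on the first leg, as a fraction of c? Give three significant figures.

β = 0.444

Leg 1: speed unknown; τ_1 = 65.37/γ_1.
Leg 2: γ = 1/√(1 − 0.5602²) = 1/√0.6862 = 1.207; τ_2 = 24.65/1.207 = 20.42 years.
Leg 3: γ = 7.47; τ_3 = 8.875/7.470 = 1.188 years.
Total proper time: τ_1 + 20.42 + 1.188 = 80.18, so τ_1 = 80.18 − 21.61 = 58.57 years.
γ_1 = 65.37/58.57 = 1.116; β = √(1 − 1/γ²) = √0.1971.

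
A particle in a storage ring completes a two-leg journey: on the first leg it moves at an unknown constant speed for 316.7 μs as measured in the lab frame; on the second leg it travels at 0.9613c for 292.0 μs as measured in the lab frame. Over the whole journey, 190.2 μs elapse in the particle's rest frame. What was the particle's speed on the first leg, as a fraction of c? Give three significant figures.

β = 0.938

Leg 1: speed unknown; τ_1 = 316.7/γ_1.
Leg 2: γ = 1/√(1 − 0.9613²) = 1/√0.07590 = 3.630; τ_2 = 292.0/3.630 = 80.45 μs.
Total proper time: τ_1 + 80.45 = 190.2, so τ_1 = 190.2 − 80.45 = 109.8 μs.
γ_1 = 316.7/109.8 = 2.886; β = √(1 − 1/γ²) = √0.8799.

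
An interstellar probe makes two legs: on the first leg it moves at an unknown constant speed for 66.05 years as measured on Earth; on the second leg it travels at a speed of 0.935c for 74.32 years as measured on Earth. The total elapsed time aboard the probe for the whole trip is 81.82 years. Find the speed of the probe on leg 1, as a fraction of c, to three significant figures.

β = 0.543

Leg 1: speed unknown; τ_1 = 66.05/γ_1.
Leg 2: γ = 1/√(1 − 0.935²) = 1/√0.1258 = 2.820; τ_2 = 74.32/2.820 = 26.36 years.
Total proper time: τ_1 + 26.36 = 81.82, so τ_1 = 81.82 − 26.36 = 55.46 years.
γ_1 = 66.05/55.46 = 1.191; β = √(1 − 1/γ²) = √0.2949.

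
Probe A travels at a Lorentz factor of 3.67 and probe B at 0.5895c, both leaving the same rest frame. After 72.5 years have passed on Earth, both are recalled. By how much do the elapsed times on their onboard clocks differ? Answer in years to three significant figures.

A: γ = 3.67; τ_A = 72.5/3.670 = 19.75 years.
B: γ = 1/√(1 − 0.5895²) = 1/√0.6525 = 1.238; τ_B = 72.5/1.238 = 58.56 years.

|τ_A − τ_B| = 38.8 years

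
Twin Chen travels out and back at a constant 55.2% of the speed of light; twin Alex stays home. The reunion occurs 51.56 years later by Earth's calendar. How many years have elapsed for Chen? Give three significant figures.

τ = 43.0 years

β = 0.552; γ = 1/√(1 − 0.552²) = 1/√0.6953 = 1.199
Chen's clock measures proper time along the trip: τ = Δt/γ = 51.56/1.199 years.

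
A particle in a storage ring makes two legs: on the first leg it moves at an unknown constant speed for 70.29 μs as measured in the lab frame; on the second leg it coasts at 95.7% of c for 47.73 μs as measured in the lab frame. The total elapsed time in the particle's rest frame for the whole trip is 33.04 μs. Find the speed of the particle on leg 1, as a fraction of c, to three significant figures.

Leg 1: speed unknown; τ_1 = 70.29/γ_1.
Leg 2: β = 0.957; γ = 1/√(1 − 0.957²) = 1/√0.08415 = 3.447; τ_2 = 47.73/3.447 = 13.85 μs.
Total proper time: τ_1 + 13.85 = 33.04, so τ_1 = 33.04 − 13.85 = 19.19 μs.
γ_1 = 70.29/19.19 = 3.662; β = √(1 − 1/γ²) = √0.9254.

β = 0.962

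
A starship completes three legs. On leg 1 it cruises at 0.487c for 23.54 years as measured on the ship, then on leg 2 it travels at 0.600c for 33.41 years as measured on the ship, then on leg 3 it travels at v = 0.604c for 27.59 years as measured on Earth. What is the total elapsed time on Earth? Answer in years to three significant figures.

Δt = 96.3 years

Leg 1: γ = 1/√(1 − 0.487²) = 1/√0.7628 = 1.145; Δt_1 = 1.145 × 23.54 = 26.95 years.
Leg 2: γ = 1/√(1 − 0.600²) = 5/4 = 1.250; Δt_2 = 1.250 × 33.41 = 41.76 years.
Leg 3: 27.59 years is already measured on Earth.
Total: 26.95 + 41.76 + 27.59 years.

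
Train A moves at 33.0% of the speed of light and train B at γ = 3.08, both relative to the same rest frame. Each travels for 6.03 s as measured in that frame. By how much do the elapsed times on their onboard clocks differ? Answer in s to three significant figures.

|τ_A − τ_B| = 3.73 s

A: β = 0.330; γ = 1/√(1 − 0.330²) = 1/√0.8911 = 1.059; τ_A = 6.03/1.059 = 5.692 s.
B: γ = 3.08; τ_B = 6.03/3.080 = 1.958 s.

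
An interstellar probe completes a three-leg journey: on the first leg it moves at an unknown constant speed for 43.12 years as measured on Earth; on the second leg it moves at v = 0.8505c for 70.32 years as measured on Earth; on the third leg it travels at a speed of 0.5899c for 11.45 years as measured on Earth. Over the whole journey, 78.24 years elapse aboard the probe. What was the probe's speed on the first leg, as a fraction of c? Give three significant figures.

β = 0.670

Leg 1: speed unknown; τ_1 = 43.12/γ_1.
Leg 2: γ = 1/√(1 − 0.8505²) = 1/√0.2766 = 1.901; τ_2 = 70.32/1.901 = 36.99 years.
Leg 3: γ = 1/√(1 − 0.5899²) = 1/√0.6520 = 1.238; τ_3 = 11.45/1.238 = 9.246 years.
Total proper time: τ_1 + 36.99 + 9.246 = 78.24, so τ_1 = 78.24 − 46.23 = 32.01 years.
γ_1 = 43.12/32.01 = 1.347; β = √(1 − 1/γ²) = √0.4490.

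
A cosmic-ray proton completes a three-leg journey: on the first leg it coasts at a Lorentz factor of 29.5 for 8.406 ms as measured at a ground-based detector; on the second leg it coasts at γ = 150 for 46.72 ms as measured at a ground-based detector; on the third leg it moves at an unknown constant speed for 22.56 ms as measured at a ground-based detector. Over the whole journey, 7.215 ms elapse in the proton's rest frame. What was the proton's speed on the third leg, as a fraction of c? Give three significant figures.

Leg 1: γ = 29.5; τ_1 = 8.406/29.50 = 0.2849 ms.
Leg 2: γ = 150; τ_2 = 46.72/150.0 = 0.3115 ms.
Leg 3: speed unknown; τ_3 = 22.56/γ_3.
Total proper time: 0.2849 + 0.3115 + τ_3 = 7.215, so τ_3 = 7.215 − 0.5964 = 6.619 ms.
γ_3 = 22.56/6.619 = 3.409; β = √(1 − 1/γ²) = √0.9139.

β = 0.956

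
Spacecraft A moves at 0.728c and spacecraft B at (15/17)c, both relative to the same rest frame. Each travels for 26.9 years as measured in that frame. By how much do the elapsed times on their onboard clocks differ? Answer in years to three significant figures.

|τ_A − τ_B| = 5.78 years

A: γ = 1/√(1 − 0.728²) = 1/√0.4700 = 1.459; τ_A = 26.9/1.459 = 18.44 years.
B: γ = 1/√(1 − (15/17)²) = 17/8 = 2.125; τ_B = 26.9/2.125 = 12.66 years.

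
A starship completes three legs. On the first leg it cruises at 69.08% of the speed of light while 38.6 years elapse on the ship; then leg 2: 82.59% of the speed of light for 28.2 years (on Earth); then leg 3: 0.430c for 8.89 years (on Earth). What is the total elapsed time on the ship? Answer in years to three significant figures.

Leg 1: 38.6 years is already measured on the ship.
Leg 2: β = 0.8259; γ = 1/√(1 − 0.8259²) = 1/√0.3179 = 1.774; τ_2 = 28.2/1.774 = 15.90 years.
Leg 3: γ = 1/√(1 − 0.430²) = 1/√0.8151 = 1.108; τ_3 = 8.89/1.108 = 8.026 years.
Total: 38.60 + 15.90 + 8.026 years.

τ = 62.5 years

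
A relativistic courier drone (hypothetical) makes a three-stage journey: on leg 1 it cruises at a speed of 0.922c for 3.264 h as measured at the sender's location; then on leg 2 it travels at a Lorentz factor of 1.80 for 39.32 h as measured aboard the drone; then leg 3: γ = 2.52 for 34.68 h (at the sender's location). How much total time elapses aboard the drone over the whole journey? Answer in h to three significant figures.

Leg 1: γ = 1/√(1 − 0.922²) = 1/√0.1499 = 2.583; τ_1 = 3.264/2.583 = 1.264 h.
Leg 2: 39.32 h is already measured aboard the drone.
Leg 3: γ = 2.52; τ_3 = 34.68/2.520 = 13.76 h.
Total: 1.264 + 39.32 + 13.76 h.

τ = 54.3 h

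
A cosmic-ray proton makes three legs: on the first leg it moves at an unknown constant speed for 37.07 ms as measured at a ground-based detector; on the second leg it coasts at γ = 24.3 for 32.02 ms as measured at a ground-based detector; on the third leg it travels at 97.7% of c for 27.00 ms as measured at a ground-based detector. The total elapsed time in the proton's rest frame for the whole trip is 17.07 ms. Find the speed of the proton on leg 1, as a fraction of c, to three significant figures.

Leg 1: speed unknown; τ_1 = 37.07/γ_1.
Leg 2: γ = 24.3; τ_2 = 32.02/24.30 = 1.318 ms.
Leg 3: β = 0.977; γ = 1/√(1 − 0.977²) = 1/√0.04547 = 4.690; τ_3 = 27.00/4.690 = 5.757 ms.
Total proper time: τ_1 + 1.318 + 5.757 = 17.07, so τ_1 = 17.07 − 7.075 = 9.995 ms.
γ_1 = 37.07/9.995 = 3.709; β = √(1 − 1/γ²) = √0.9273.

β = 0.963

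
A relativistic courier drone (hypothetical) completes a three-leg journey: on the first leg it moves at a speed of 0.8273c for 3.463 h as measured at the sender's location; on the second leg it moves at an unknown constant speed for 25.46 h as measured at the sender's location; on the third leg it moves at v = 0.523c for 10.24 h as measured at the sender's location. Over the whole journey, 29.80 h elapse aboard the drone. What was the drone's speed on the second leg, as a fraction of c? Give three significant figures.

Leg 1: γ = 1/√(1 − 0.8273²) = 1/√0.3156 = 1.780; τ_1 = 3.463/1.780 = 1.945 h.
Leg 2: speed unknown; τ_2 = 25.46/γ_2.
Leg 3: γ = 1/√(1 − 0.523²) = 1/√0.7265 = 1.173; τ_3 = 10.24/1.173 = 8.728 h.
Total proper time: 1.945 + τ_2 + 8.728 = 29.80, so τ_2 = 29.80 − 10.67 = 19.13 h.
γ_2 = 25.46/19.13 = 1.331; β = √(1 − 1/γ²) = √0.4356.

β = 0.660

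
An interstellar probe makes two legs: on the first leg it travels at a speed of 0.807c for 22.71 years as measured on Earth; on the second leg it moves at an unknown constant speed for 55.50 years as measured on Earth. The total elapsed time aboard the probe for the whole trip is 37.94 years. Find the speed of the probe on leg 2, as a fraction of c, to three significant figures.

Leg 1: γ = 1/√(1 − 0.807²) = 1/√0.3488 = 1.693; τ_1 = 22.71/1.693 = 13.41 years.
Leg 2: speed unknown; τ_2 = 55.50/γ_2.
Total proper time: 13.41 + τ_2 = 37.94, so τ_2 = 37.94 − 13.41 = 24.53 years.
γ_2 = 55.50/24.53 = 2.263; β = √(1 − 1/γ²) = √0.8047.

β = 0.897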